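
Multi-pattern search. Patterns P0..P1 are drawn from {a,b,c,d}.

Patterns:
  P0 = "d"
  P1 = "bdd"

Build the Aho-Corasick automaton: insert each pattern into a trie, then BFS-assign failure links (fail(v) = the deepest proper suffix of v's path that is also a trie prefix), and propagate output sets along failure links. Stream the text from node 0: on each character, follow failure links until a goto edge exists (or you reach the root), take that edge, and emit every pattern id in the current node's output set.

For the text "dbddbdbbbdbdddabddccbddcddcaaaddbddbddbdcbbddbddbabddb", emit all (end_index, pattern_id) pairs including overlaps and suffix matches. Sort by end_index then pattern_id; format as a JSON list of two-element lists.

Construct AC machine:
Trie nodes:
  0='ε' goto b→2 d→1
  1='d' goto ·  ←P0
  2='b' goto d→3
  3='bd' goto d→4
  4='bdd' goto ·  ←P1

BFS fail/out derivation:
  fail(1) 'd': from fail(0)=0 chase 'd': 0 ⇒ 0;  out={0}∪out(0)={0}
  fail(2) 'b': from fail(0)=0 chase 'b': 0 ⇒ 0;  out=∅∪out(0)=∅
  fail(3) 'bd': from fail(2)=0 chase 'd': 0 ⇒ 1;  out=∅∪out(1)={0}
  fail(4) 'bdd': from fail(3)=1 chase 'd': 1→0 ⇒ 1;  out={1}∪out(1)={0,1}

Scan:
[0] read 'd'  n0⇒n1  ** P0@[0:0]
[1] read 'b'  n1⇒n2 (fail-walked)
[2] read 'd'  n2⇒n3  ** P0@[2:2]
[3] read 'd'  n3⇒n4  ** P0@[3:3],P1@[1:3]
[4] read 'b'  n4⇒n2 (fail-walked)
[5] read 'd'  n2⇒n3  ** P0@[5:5]
[6] read 'b'  n3⇒n2 (fail-walked)
[7] read 'b'  n2⇒n2 (fail-walked)
[8] read 'b'  n2⇒n2 (fail-walked)
[9] read 'd'  n2⇒n3  ** P0@[9:9]
[10] read 'b'  n3⇒n2 (fail-walked)
[11] read 'd'  n2⇒n3  ** P0@[11:11]
[12] read 'd'  n3⇒n4  ** P0@[12:12],P1@[10:12]
[13] read 'd'  n4⇒n1 (fail-walked)  ** P0@[13:13]
[14] read 'a'  n1⇒n0 (fail-walked)
[15] read 'b'  n0⇒n2
[16] read 'd'  n2⇒n3  ** P0@[16:16]
[17] read 'd'  n3⇒n4  ** P0@[17:17],P1@[15:17]
[18] read 'c'  n4⇒n0 (fail-walked)
[19] read 'c'  n0⇒n0
[20] read 'b'  n0⇒n2
[21] read 'd'  n2⇒n3  ** P0@[21:21]
[22] read 'd'  n3⇒n4  ** P0@[22:22],P1@[20:22]
[23] read 'c'  n4⇒n0 (fail-walked)
[24] read 'd'  n0⇒n1  ** P0@[24:24]
[25] read 'd'  n1⇒n1 (fail-walked)  ** P0@[25:25]
[26] read 'c'  n1⇒n0 (fail-walked)
[27] read 'a'  n0⇒n0
[28] read 'a'  n0⇒n0
[29] read 'a'  n0⇒n0
[30] read 'd'  n0⇒n1  ** P0@[30:30]
[31] read 'd'  n1⇒n1 (fail-walked)  ** P0@[31:31]
[32] read 'b'  n1⇒n2 (fail-walked)
[33] read 'd'  n2⇒n3  ** P0@[33:33]
[34] read 'd'  n3⇒n4  ** P0@[34:34],P1@[32:34]
[35] read 'b'  n4⇒n2 (fail-walked)
[36] read 'd'  n2⇒n3  ** P0@[36:36]
[37] read 'd'  n3⇒n4  ** P0@[37:37],P1@[35:37]
[38] read 'b'  n4⇒n2 (fail-walked)
[39] read 'd'  n2⇒n3  ** P0@[39:39]
[40] read 'c'  n3⇒n0 (fail-walked)
[41] read 'b'  n0⇒n2
[42] read 'b'  n2⇒n2 (fail-walked)
[43] read 'd'  n2⇒n3  ** P0@[43:43]
[44] read 'd'  n3⇒n4  ** P0@[44:44],P1@[42:44]
[45] read 'b'  n4⇒n2 (fail-walked)
[46] read 'd'  n2⇒n3  ** P0@[46:46]
[47] read 'd'  n3⇒n4  ** P0@[47:47],P1@[45:47]
[48] read 'b'  n4⇒n2 (fail-walked)
[49] read 'a'  n2⇒n0 (fail-walked)
[50] read 'b'  n0⇒n2
[51] read 'd'  n2⇒n3  ** P0@[51:51]
[52] read 'd'  n3⇒n4  ** P0@[52:52],P1@[50:52]
[53] read 'b'  n4⇒n2 (fail-walked)

All matches (sorted): [[0,0],[2,0],[3,0],[3,1],[5,0],[9,0],[11,0],[12,0],[12,1],[13,0],[16,0],[17,0],[17,1],[21,0],[22,0],[22,1],[24,0],[25,0],[30,0],[31,0],[33,0],[34,0],[34,1],[36,0],[37,0],[37,1],[39,0],[43,0],[44,0],[44,1],[46,0],[47,0],[47,1],[51,0],[52,0],[52,1]]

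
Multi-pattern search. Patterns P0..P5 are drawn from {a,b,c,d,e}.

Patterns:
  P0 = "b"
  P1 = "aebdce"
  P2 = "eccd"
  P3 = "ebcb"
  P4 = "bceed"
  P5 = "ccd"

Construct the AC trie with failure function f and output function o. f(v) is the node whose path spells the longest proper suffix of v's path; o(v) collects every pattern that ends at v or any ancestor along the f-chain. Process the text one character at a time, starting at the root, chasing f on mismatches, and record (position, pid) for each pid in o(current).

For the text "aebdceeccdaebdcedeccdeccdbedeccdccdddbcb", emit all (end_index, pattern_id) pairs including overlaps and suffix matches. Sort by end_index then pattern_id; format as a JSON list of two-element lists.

Build automaton:
Trie (insert patterns):
  0='ε' goto a→2 b→1 c→19 e→8
  1='b' goto c→15  [P0 ends]
  2='a' goto e→3
  3='ae' goto b→4
  4='aeb' goto d→5
  5='aebd' goto c→6
  6='aebdc' goto e→7
  7='aebdce' goto ·  [P1 ends]
  8='e' goto b→12 c→9
  9='ec' goto c→10
  10='ecc' goto d→11
  11='eccd' goto ·  [P2 ends]
  12='eb' goto c→13
  13='ebc' goto b→14
  14='ebcb' goto ·  [P3 ends]
  15='bc' goto e→16
  16='bce' goto e→17
  17='bcee' goto d→18
  18='bceed' goto ·  [P4 ends]
  19='c' goto c→20
  20='cc' goto d→21
  21='ccd' goto ·  [P5 ends]

Failure links (BFS by depth):
  n1('b'): parent n0 fail=0; on 'b' 0 → fail=0;  out {0}∪∅={0}
  n2('a'): parent n0 fail=0; on 'a' 0 → fail=0;  out ∅∪∅=∅
  n8('e'): parent n0 fail=0; on 'e' 0 → fail=0;  out ∅∪∅=∅
  n19('c'): parent n0 fail=0; on 'c' 0 → fail=0;  out ∅∪∅=∅
  n3('ae'): parent n2 fail=0; on 'e' 0 → fail=8;  out ∅∪∅=∅
  n9('ec'): parent n8 fail=0; on 'c' 0 → fail=19;  out ∅∪∅=∅
  n12('eb'): parent n8 fail=0; on 'b' 0 → fail=1;  out ∅∪{0}={0}
  n15('bc'): parent n1 fail=0; on 'c' 0 → fail=19;  out ∅∪∅=∅
  n20('cc'): parent n19 fail=0; on 'c' 0 → fail=19;  out ∅∪∅=∅
  n4('aeb'): parent n3 fail=8; on 'b' 8 → fail=12;  out ∅∪{0}={0}
  n10('ecc'): parent n9 fail=19; on 'c' 19 → fail=20;  out ∅∪∅=∅
  n13('ebc'): parent n12 fail=1; on 'c' 1 → fail=15;  out ∅∪∅=∅
  n16('bce'): parent n15 fail=19; on 'e' 19→0 → fail=8;  out ∅∪∅=∅
  n21('ccd'): parent n20 fail=19; on 'd' 19→0 → fail=0;  out {5}∪∅={5}
  n5('aebd'): parent n4 fail=12; on 'd' 12→1→0 → fail=0;  out ∅∪∅=∅
  n11('eccd'): parent n10 fail=20; on 'd' 20 → fail=21;  out {2}∪{5}={2,5}
  n14('ebcb'): parent n13 fail=15; on 'b' 15→19→0 → fail=1;  out {3}∪{0}={0,3}
  n17('bcee'): parent n16 fail=8; on 'e' 8→0 → fail=8;  out ∅∪∅=∅
  n6('aebdc'): parent n5 fail=0; on 'c' 0 → fail=19;  out ∅∪∅=∅
  n18('bceed'): parent n17 fail=8; on 'd' 8→0 → fail=0;  out {4}∪∅={4}
  n7('aebdce'): parent n6 fail=19; on 'e' 19→0 → fail=8;  out {1}∪∅={1}

Scan:
pos 0 'a': at 2
pos 1 'e': at 3
pos 2 'b': at 4  → match P0@[2:2]
pos 3 'd': at 5
pos 4 'c': at 6
pos 5 'e': at 7  → match P1@[0:5]
pos 6 'e': at 8 (fail-walked)
pos 7 'c': at 9
pos 8 'c': at 10
pos 9 'd': at 11  → match P2@[6:9],P5@[7:9]
pos 10 'a': at 2 (fail-walked)
pos 11 'e': at 3
pos 12 'b': at 4  → match P0@[12:12]
pos 13 'd': at 5
pos 14 'c': at 6
pos 15 'e': at 7  → match P1@[10:15]
pos 16 'd': at 0 (fail-walked)
pos 17 'e': at 8
pos 18 'c': at 9
pos 19 'c': at 10
pos 20 'd': at 11  → match P2@[17:20],P5@[18:20]
pos 21 'e': at 8 (fail-walked)
pos 22 'c': at 9
pos 23 'c': at 10
pos 24 'd': at 11  → match P2@[21:24],P5@[22:24]
pos 25 'b': at 1 (fail-walked)  → match P0@[25:25]
pos 26 'e': at 8 (fail-walked)
pos 27 'd': at 0 (fail-walked)
pos 28 'e': at 8
pos 29 'c': at 9
pos 30 'c': at 10
pos 31 'd': at 11  → match P2@[28:31],P5@[29:31]
pos 32 'c': at 19 (fail-walked)
pos 33 'c': at 20
pos 34 'd': at 21  → match P5@[32:34]
pos 35 'd': at 0 (fail-walked)
pos 36 'd': at 0
pos 37 'b': at 1  → match P0@[37:37]
pos 38 'c': at 15
pos 39 'b': at 1 (fail-walked)  → match P0@[39:39]

Matches: [[2,0],[5,1],[9,2],[9,5],[12,0],[15,1],[20,2],[20,5],[24,2],[24,5],[25,0],[31,2],[31,5],[34,5],[37,0],[39,0]]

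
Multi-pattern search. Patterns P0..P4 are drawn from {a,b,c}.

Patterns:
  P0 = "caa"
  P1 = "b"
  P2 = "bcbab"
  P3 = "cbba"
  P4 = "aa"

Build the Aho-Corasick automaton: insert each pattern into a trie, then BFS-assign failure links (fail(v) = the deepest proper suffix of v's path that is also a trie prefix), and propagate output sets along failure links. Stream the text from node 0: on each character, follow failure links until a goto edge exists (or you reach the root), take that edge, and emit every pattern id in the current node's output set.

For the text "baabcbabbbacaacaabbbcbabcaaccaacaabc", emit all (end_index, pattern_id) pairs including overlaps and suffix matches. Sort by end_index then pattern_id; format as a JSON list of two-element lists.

Build:
Trie nodes:
  n0 'ε': a→12 b→4 c→1
  n1 'c': a→2 b→9
  n2 'ca': a→3
  n3 'caa': ·  [P0 ends]
  n4 'b': c→5  [P1 ends]
  n5 'bc': b→6
  n6 'bcb': a→7
  n7 'bcba': b→8
  n8 'bcbab': ·  [P2 ends]
  n9 'cb': b→10
  n10 'cbb': a→11
  n11 'cbba': ·  [P3 ends]
  n12 'a': a→13
  n13 'aa': ·  [P4 ends]

BFS fail/out derivation:
  n1('c'): parent n0 fail=0; on 'c' 0 → fail=0;  out ∅∪∅=∅
  n4('b'): parent n0 fail=0; on 'b' 0 → fail=0;  out {1}∪∅={1}
  n12('a'): parent n0 fail=0; on 'a' 0 → fail=0;  out ∅∪∅=∅
  n2('ca'): parent n1 fail=0; on 'a' 0 → fail=12;  out ∅∪∅=∅
  n5('bc'): parent n4 fail=0; on 'c' 0 → fail=1;  out ∅∪∅=∅
  n9('cb'): parent n1 fail=0; on 'b' 0 → fail=4;  out ∅∪{1}={1}
  n13('aa'): parent n12 fail=0; on 'a' 0 → fail=12;  out {4}∪∅={4}
  n3('caa'): parent n2 fail=12; on 'a' 12 → fail=13;  out {0}∪{4}={0,4}
  n6('bcb'): parent n5 fail=1; on 'b' 1 → fail=9;  out ∅∪{1}={1}
  n10('cbb'): parent n9 fail=4; on 'b' 4→0 → fail=4;  out ∅∪{1}={1}
  n7('bcba'): parent n6 fail=9; on 'a' 9→4→0 → fail=12;  out ∅∪∅=∅
  n11('cbba'): parent n10 fail=4; on 'a' 4→0 → fail=12;  out {3}∪∅={3}
  n8('bcbab'): parent n7 fail=12; on 'b' 12→0 → fail=4;  out {2}∪{1}={1,2}

Run:
i=0 'b': node 0→4  emit P1@[0:0]
i=1 'a': node 4→12 ·f
i=2 'a': node 12→13  emit P4@[1:2]
i=3 'b': node 13→4 ·f  emit P1@[3:3]
i=4 'c': node 4→5
i=5 'b': node 5→6  emit P1@[5:5]
i=6 'a': node 6→7
i=7 'b': node 7→8  emit P1@[7:7],P2@[3:7]
i=8 'b': node 8→4 ·f  emit P1@[8:8]
i=9 'b': node 4→4 ·f  emit P1@[9:9]
i=10 'a': node 4→12 ·f
i=11 'c': node 12→1 ·f
i=12 'a': node 1→2
i=13 'a': node 2→3  emit P0@[11:13],P4@[12:13]
i=14 'c': node 3→1 ·f
i=15 'a': node 1→2
i=16 'a': node 2→3  emit P0@[14:16],P4@[15:16]
i=17 'b': node 3→4 ·f  emit P1@[17:17]
i=18 'b': node 4→4 ·f  emit P1@[18:18]
i=19 'b': node 4→4 ·f  emit P1@[19:19]
i=20 'c': node 4→5
i=21 'b': node 5→6  emit P1@[21:21]
i=22 'a': node 6→7
i=23 'b': node 7→8  emit P1@[23:23],P2@[19:23]
i=24 'c': node 8→5 ·f
i=25 'a': node 5→2 ·f
i=26 'a': node 2→3  emit P0@[24:26],P4@[25:26]
i=27 'c': node 3→1 ·f
i=28 'c': node 1→1 ·f
i=29 'a': node 1→2
i=30 'a': node 2→3  emit P0@[28:30],P4@[29:30]
i=31 'c': node 3→1 ·f
i=32 'a': node 1→2
i=33 'a': node 2→3  emit P0@[31:33],P4@[32:33]
i=34 'b': node 3→4 ·f  emit P1@[34:34]
i=35 'c': node 4→5

Result: [[0,1],[2,4],[3,1],[5,1],[7,1],[7,2],[8,1],[9,1],[13,0],[13,4],[16,0],[16,4],[17,1],[18,1],[19,1],[21,1],[23,1],[23,2],[26,0],[26,4],[30,0],[30,4],[33,0],[33,4],[34,1]]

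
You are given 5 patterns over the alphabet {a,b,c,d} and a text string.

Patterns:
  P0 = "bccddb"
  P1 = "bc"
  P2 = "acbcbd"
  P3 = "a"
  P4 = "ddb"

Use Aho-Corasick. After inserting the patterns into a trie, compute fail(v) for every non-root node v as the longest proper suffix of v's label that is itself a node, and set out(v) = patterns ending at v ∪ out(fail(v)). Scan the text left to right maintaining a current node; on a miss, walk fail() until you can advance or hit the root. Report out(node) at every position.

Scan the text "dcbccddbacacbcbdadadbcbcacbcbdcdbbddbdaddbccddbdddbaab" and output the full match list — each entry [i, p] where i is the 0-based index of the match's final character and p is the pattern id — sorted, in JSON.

Build automaton:
Trie nodes:
  0='ε' goto a→7 b→1 d→13
  1='b' goto c→2
  2='bc' goto c→3  [P1 ends]
  3='bcc' goto d→4
  4='bccd' goto d→5
  5='bccdd' goto b→6
  6='bccddb' goto ·  [P0 ends]
  7='a' goto c→8  [P3 ends]
  8='ac' goto b→9
  9='acb' goto c→10
  10='acbc' goto b→11
  11='acbcb' goto d→12
  12='acbcbd' goto ·  [P2 ends]
  13='d' goto d→14
  14='dd' goto b→15
  15='ddb' goto ·  [P4 ends]

Failure links (BFS by depth):
  fail(1) 'b': from fail(0)=0 chase 'b': 0 ⇒ 0;  out=∅∪out(0)=∅
  fail(7) 'a': from fail(0)=0 chase 'a': 0 ⇒ 0;  out={3}∪out(0)={3}
  fail(13) 'd': from fail(0)=0 chase 'd': 0 ⇒ 0;  out=∅∪out(0)=∅
  fail(2) 'bc': from fail(1)=0 chase 'c': 0 ⇒ 0;  out={1}∪out(0)={1}
  fail(8) 'ac': from fail(7)=0 chase 'c': 0 ⇒ 0;  out=∅∪out(0)=∅
  fail(14) 'dd': from fail(13)=0 chase 'd': 0 ⇒ 13;  out=∅∪out(13)=∅
  fail(3) 'bcc': from fail(2)=0 chase 'c': 0 ⇒ 0;  out=∅∪out(0)=∅
  fail(9) 'acb': from fail(8)=0 chase 'b': 0 ⇒ 1;  out=∅∪out(1)=∅
  fail(15) 'ddb': from fail(14)=13 chase 'b': 13→0 ⇒ 1;  out={4}∪out(1)={4}
  fail(4) 'bccd': from fail(3)=0 chase 'd': 0 ⇒ 13;  out=∅∪out(13)=∅
  fail(10) 'acbc': from fail(9)=1 chase 'c': 1 ⇒ 2;  out=∅∪out(2)={1}
  fail(5) 'bccdd': from fail(4)=13 chase 'd': 13 ⇒ 14;  out=∅∪out(14)=∅
  fail(11) 'acbcb': from fail(10)=2 chase 'b': 2→0 ⇒ 1;  out=∅∪out(1)=∅
  fail(6) 'bccddb': from fail(5)=14 chase 'b': 14 ⇒ 15;  out={0}∪out(15)={0,4}
  fail(12) 'acbcbd': from fail(11)=1 chase 'd': 1→0 ⇒ 13;  out={2}∪out(13)={2}

Scan:
i=0 'd': node 0→13
i=1 'c': node 13→0 (via fail)
i=2 'b': node 0→1
i=3 'c': node 1→2  → match P1@[2:3]
i=4 'c': node 2→3
i=5 'd': node 3→4
i=6 'd': node 4→5
i=7 'b': node 5→6  → match P0@[2:7],P4@[5:7]
i=8 'a': node 6→7 (via fail)  → match P3@[8:8]
i=9 'c': node 7→8
i=10 'a': node 8→7 (via fail)  → match P3@[10:10]
i=11 'c': node 7→8
i=12 'b': node 8→9
i=13 'c': node 9→10  → match P1@[12:13]
i=14 'b': node 10→11
i=15 'd': node 11→12  → match P2@[10:15]
i=16 'a': node 12→7 (via fail)  → match P3@[16:16]
i=17 'd': node 7→13 (via fail)
i=18 'a': node 13→7 (via fail)  → match P3@[18:18]
i=19 'd': node 7→13 (via fail)
i=20 'b': node 13→1 (via fail)
i=21 'c': node 1→2  → match P1@[20:21]
i=22 'b': node 2→1 (via fail)
i=23 'c': node 1→2  → match P1@[22:23]
i=24 'a': node 2→7 (via fail)  → match P3@[24:24]
i=25 'c': node 7→8
i=26 'b': node 8→9
i=27 'c': node 9→10  → match P1@[26:27]
i=28 'b': node 10→11
i=29 'd': node 11→12  → match P2@[24:29]
i=30 'c': node 12→0 (via fail)
i=31 'd': node 0→13
i=32 'b': node 13→1 (via fail)
i=33 'b': node 1→1 (via fail)
i=34 'd': node 1→13 (via fail)
i=35 'd': node 13→14
i=36 'b': node 14→15  → match P4@[34:36]
i=37 'd': node 15→13 (via fail)
i=38 'a': node 13→7 (via fail)  → match P3@[38:38]
i=39 'd': node 7→13 (via fail)
i=40 'd': node 13→14
i=41 'b': node 14→15  → match P4@[39:41]
i=42 'c': node 15→2 (via fail)  → match P1@[41:42]
i=43 'c': node 2→3
i=44 'd': node 3→4
i=45 'd': node 4→5
i=46 'b': node 5→6  → match P0@[41:46],P4@[44:46]
i=47 'd': node 6→13 (via fail)
i=48 'd': node 13→14
i=49 'd': node 14→14 (via fail)
i=50 'b': node 14→15  → match P4@[48:50]
i=51 'a': node 15→7 (via fail)  → match P3@[51:51]
i=52 'a': node 7→7 (via fail)  → match P3@[52:52]
i=53 'b': node 7→1 (via fail)

Matches: [[3,1],[7,0],[7,4],[8,3],[10,3],[13,1],[15,2],[16,3],[18,3],[21,1],[23,1],[24,3],[27,1],[29,2],[36,4],[38,3],[41,4],[42,1],[46,0],[46,4],[50,4],[51,3],[52,3]]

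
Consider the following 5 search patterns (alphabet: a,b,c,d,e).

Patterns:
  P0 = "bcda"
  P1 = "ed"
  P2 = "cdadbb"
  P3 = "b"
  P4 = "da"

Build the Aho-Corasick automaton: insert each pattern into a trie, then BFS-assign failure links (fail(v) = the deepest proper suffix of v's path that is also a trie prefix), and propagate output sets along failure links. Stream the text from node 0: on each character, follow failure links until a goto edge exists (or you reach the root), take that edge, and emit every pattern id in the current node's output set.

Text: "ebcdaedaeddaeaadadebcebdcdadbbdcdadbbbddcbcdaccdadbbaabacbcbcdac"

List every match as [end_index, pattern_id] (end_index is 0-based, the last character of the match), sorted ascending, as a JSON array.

Build automaton:
Trie (insert patterns):
  0='ε' goto b→1 c→7 d→13 e→5
  1='b' goto c→2  ←P3
  2='bc' goto d→3
  3='bcd' goto a→4
  4='bcda' goto ·  ←P0
  5='e' goto d→6
  6='ed' goto ·  ←P1
  7='c' goto d→8
  8='cd' goto a→9
  9='cda' goto d→10
  10='cdad' goto b→11
  11='cdadb' goto b→12
  12='cdadbb' goto ·  ←P2
  13='d' goto a→14
  14='da' goto ·  ←P4

BFS fail/out derivation:
  fail(1) 'b': from fail(0)=0 chase 'b': 0 ⇒ 0;  out={3}∪out(0)={3}
  fail(5) 'e': from fail(0)=0 chase 'e': 0 ⇒ 0;  out=∅∪out(0)=∅
  fail(7) 'c': from fail(0)=0 chase 'c': 0 ⇒ 0;  out=∅∪out(0)=∅
  fail(13) 'd': from fail(0)=0 chase 'd': 0 ⇒ 0;  out=∅∪out(0)=∅
  fail(2) 'bc': from fail(1)=0 chase 'c': 0 ⇒ 7;  out=∅∪out(7)=∅
  fail(6) 'ed': from fail(5)=0 chase 'd': 0 ⇒ 13;  out={1}∪out(13)={1}
  fail(8) 'cd': from fail(7)=0 chase 'd': 0 ⇒ 13;  out=∅∪out(13)=∅
  fail(14) 'da': from fail(13)=0 chase 'a': 0 ⇒ 0;  out={4}∪out(0)={4}
  fail(3) 'bcd': from fail(2)=7 chase 'd': 7 ⇒ 8;  out=∅∪out(8)=∅
  fail(9) 'cda': from fail(8)=13 chase 'a': 13 ⇒ 14;  out=∅∪out(14)={4}
  fail(4) 'bcda': from fail(3)=8 chase 'a': 8 ⇒ 9;  out={0}∪out(9)={0,4}
  fail(10) 'cdad': from fail(9)=14 chase 'd': 14→0 ⇒ 13;  out=∅∪out(13)=∅
  fail(11) 'cdadb': from fail(10)=13 chase 'b': 13→0 ⇒ 1;  out=∅∪out(1)={3}
  fail(12) 'cdadbb': from fail(11)=1 chase 'b': 1→0 ⇒ 1;  out={2}∪out(1)={2,3}

Run:
i=0 'e': node 0→5
i=1 'b': node 5→1 (fail-walked)  emit P3@[1:1]
i=2 'c': node 1→2
i=3 'd': node 2→3
i=4 'a': node 3→4  emit P0@[1:4],P4@[3:4]
i=5 'e': node 4→5 (fail-walked)
i=6 'd': node 5→6  emit P1@[5:6]
i=7 'a': node 6→14 (fail-walked)  emit P4@[6:7]
i=8 'e': node 14→5 (fail-walked)
i=9 'd': node 5→6  emit P1@[8:9]
i=10 'd': node 6→13 (fail-walked)
i=11 'a': node 13→14  emit P4@[10:11]
i=12 'e': node 14→5 (fail-walked)
i=13 'a': node 5→0 (fail-walked)
i=14 'a': node 0→0
i=15 'd': node 0→13
i=16 'a': node 13→14  emit P4@[15:16]
i=17 'd': node 14→13 (fail-walked)
i=18 'e': node 13→5 (fail-walked)
i=19 'b': node 5→1 (fail-walked)  emit P3@[19:19]
i=20 'c': node 1→2
i=21 'e': node 2→5 (fail-walked)
i=22 'b': node 5→1 (fail-walked)  emit P3@[22:22]
i=23 'd': node 1→13 (fail-walked)
i=24 'c': node 13→7 (fail-walked)
i=25 'd': node 7→8
i=26 'a': node 8→9  emit P4@[25:26]
i=27 'd': node 9→10
i=28 'b': node 10→11  emit P3@[28:28]
i=29 'b': node 11→12  emit P2@[24:29],P3@[29:29]
i=30 'd': node 12→13 (fail-walked)
i=31 'c': node 13→7 (fail-walked)
i=32 'd': node 7→8
i=33 'a': node 8→9  emit P4@[32:33]
i=34 'd': node 9→10
i=35 'b': node 10→11  emit P3@[35:35]
i=36 'b': node 11→12  emit P2@[31:36],P3@[36:36]
i=37 'b': node 12→1 (fail-walked)  emit P3@[37:37]
i=38 'd': node 1→13 (fail-walked)
i=39 'd': node 13→13 (fail-walked)
i=40 'c': node 13→7 (fail-walked)
i=41 'b': node 7→1 (fail-walked)  emit P3@[41:41]
i=42 'c': node 1→2
i=43 'd': node 2→3
i=44 'a': node 3→4  emit P0@[41:44],P4@[43:44]
i=45 'c': node 4→7 (fail-walked)
i=46 'c': node 7→7 (fail-walked)
i=47 'd': node 7→8
i=48 'a': node 8→9  emit P4@[47:48]
i=49 'd': node 9→10
i=50 'b': node 10→11  emit P3@[50:50]
i=51 'b': node 11→12  emit P2@[46:51],P3@[51:51]
i=52 'a': node 12→0 (fail-walked)
i=53 'a': node 0→0
i=54 'b': node 0→1  emit P3@[54:54]
i=55 'a': node 1→0 (fail-walked)
i=56 'c': node 0→7
i=57 'b': node 7→1 (fail-walked)  emit P3@[57:57]
i=58 'c': node 1→2
i=59 'b': node 2→1 (fail-walked)  emit P3@[59:59]
i=60 'c': node 1→2
i=61 'd': node 2→3
i=62 'a': node 3→4  emit P0@[59:62],P4@[61:62]
i=63 'c': node 4→7 (fail-walked)

Matches: [[1,3],[4,0],[4,4],[6,1],[7,4],[9,1],[11,4],[16,4],[19,3],[22,3],[26,4],[28,3],[29,2],[29,3],[33,4],[35,3],[36,2],[36,3],[37,3],[41,3],[44,0],[44,4],[48,4],[50,3],[51,2],[51,3],[54,3],[57,3],[59,3],[62,0],[62,4]]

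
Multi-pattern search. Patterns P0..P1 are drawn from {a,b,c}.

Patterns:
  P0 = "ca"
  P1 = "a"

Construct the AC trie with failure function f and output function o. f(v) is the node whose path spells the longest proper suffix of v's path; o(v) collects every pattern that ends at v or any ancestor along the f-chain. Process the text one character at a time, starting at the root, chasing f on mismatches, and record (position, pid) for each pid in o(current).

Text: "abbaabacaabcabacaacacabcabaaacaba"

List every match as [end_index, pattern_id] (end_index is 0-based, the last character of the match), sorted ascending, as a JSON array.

Build automaton:
Trie nodes:
  n0 'ε': a→3 c→1
  n1 'c': a→2
  n2 'ca': ·  [P0 ends]
  n3 'a': ·  [P1 ends]

BFS fail/out derivation:
  n1('c'): parent n0 fail=0; on 'c' 0 → fail=0;  out ∅∪∅=∅
  n3('a'): parent n0 fail=0; on 'a' 0 → fail=0;  out {1}∪∅={1}
  n2('ca'): parent n1 fail=0; on 'a' 0 → fail=3;  out {0}∪{1}={0,1}

Text stream:
pos 0 'a': at 3  → match P1@[0:0]
pos 1 'b': at 0 ·f
pos 2 'b': at 0
pos 3 'a': at 3  → match P1@[3:3]
pos 4 'a': at 3 ·f  → match P1@[4:4]
pos 5 'b': at 0 ·f
pos 6 'a': at 3  → match P1@[6:6]
pos 7 'c': at 1 ·f
pos 8 'a': at 2  → match P0@[7:8],P1@[8:8]
pos 9 'a': at 3 ·f  → match P1@[9:9]
pos 10 'b': at 0 ·f
pos 11 'c': at 1
pos 12 'a': at 2  → match P0@[11:12],P1@[12:12]
pos 13 'b': at 0 ·f
pos 14 'a': at 3  → match P1@[14:14]
pos 15 'c': at 1 ·f
pos 16 'a': at 2  → match P0@[15:16],P1@[16:16]
pos 17 'a': at 3 ·f  → match P1@[17:17]
pos 18 'c': at 1 ·f
pos 19 'a': at 2  → match P0@[18:19],P1@[19:19]
pos 20 'c': at 1 ·f
pos 21 'a': at 2  → match P0@[20:21],P1@[21:21]
pos 22 'b': at 0 ·f
pos 23 'c': at 1
pos 24 'a': at 2  → match P0@[23:24],P1@[24:24]
pos 25 'b': at 0 ·f
pos 26 'a': at 3  → match P1@[26:26]
pos 27 'a': at 3 ·f  → match P1@[27:27]
pos 28 'a': at 3 ·f  → match P1@[28:28]
pos 29 'c': at 1 ·f
pos 30 'a': at 2  → match P0@[29:30],P1@[30:30]
pos 31 'b': at 0 ·f
pos 32 'a': at 3  → match P1@[32:32]

Result: [[0,1],[3,1],[4,1],[6,1],[8,0],[8,1],[9,1],[12,0],[12,1],[14,1],[16,0],[16,1],[17,1],[19,0],[19,1],[21,0],[21,1],[24,0],[24,1],[26,1],[27,1],[28,1],[30,0],[30,1],[32,1]]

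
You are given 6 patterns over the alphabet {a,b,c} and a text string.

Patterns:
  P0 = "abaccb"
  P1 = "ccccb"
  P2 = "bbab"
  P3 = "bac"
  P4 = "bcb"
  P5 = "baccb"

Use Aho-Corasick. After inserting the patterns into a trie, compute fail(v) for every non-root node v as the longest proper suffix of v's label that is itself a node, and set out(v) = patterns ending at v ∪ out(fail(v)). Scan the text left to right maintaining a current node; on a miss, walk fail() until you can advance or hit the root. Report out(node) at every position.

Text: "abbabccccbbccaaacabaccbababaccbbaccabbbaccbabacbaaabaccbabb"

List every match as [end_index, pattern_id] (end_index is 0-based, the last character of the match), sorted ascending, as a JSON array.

Build automaton:
Trie (insert patterns):
  0='ε' goto a→1 b→12 c→7
  1='a' goto b→2
  2='ab' goto a→3
  3='aba' goto c→4
  4='abac' goto c→5
  5='abacc' goto b→6
  6='abaccb' goto ·  [P0 ends]
  7='c' goto c→8
  8='cc' goto c→9
  9='ccc' goto c→10
  10='cccc' goto b→11
  11='ccccb' goto ·  [P1 ends]
  12='b' goto a→16 b→13 c→18
  13='bb' goto a→14
  14='bba' goto b→15
  15='bbab' goto ·  [P2 ends]
  16='ba' goto c→17
  17='bac' goto c→20  [P3 ends]
  18='bc' goto b→19
  19='bcb' goto ·  [P4 ends]
  20='bacc' goto b→21
  21='baccb' goto ·  [P5 ends]

BFS fail/out derivation:
  fail(1) 'a': from fail(0)=0 chase 'a': 0 ⇒ 0;  out=∅∪out(0)=∅
  fail(7) 'c': from fail(0)=0 chase 'c': 0 ⇒ 0;  out=∅∪out(0)=∅
  fail(12) 'b': from fail(0)=0 chase 'b': 0 ⇒ 0;  out=∅∪out(0)=∅
  fail(2) 'ab': from fail(1)=0 chase 'b': 0 ⇒ 12;  out=∅∪out(12)=∅
  fail(8) 'cc': from fail(7)=0 chase 'c': 0 ⇒ 7;  out=∅∪out(7)=∅
  fail(13) 'bb': from fail(12)=0 chase 'b': 0 ⇒ 12;  out=∅∪out(12)=∅
  fail(16) 'ba': from fail(12)=0 chase 'a': 0 ⇒ 1;  out=∅∪out(1)=∅
  fail(18) 'bc': from fail(12)=0 chase 'c': 0 ⇒ 7;  out=∅∪out(7)=∅
  fail(3) 'aba': from fail(2)=12 chase 'a': 12 ⇒ 16;  out=∅∪out(16)=∅
  fail(9) 'ccc': from fail(8)=7 chase 'c': 7 ⇒ 8;  out=∅∪out(8)=∅
  fail(14) 'bba': from fail(13)=12 chase 'a': 12 ⇒ 16;  out=∅∪out(16)=∅
  fail(17) 'bac': from fail(16)=1 chase 'c': 1→0 ⇒ 7;  out={3}∪out(7)={3}
  fail(19) 'bcb': from fail(18)=7 chase 'b': 7→0 ⇒ 12;  out={4}∪out(12)={4}
  fail(4) 'abac': from fail(3)=16 chase 'c': 16 ⇒ 17;  out=∅∪out(17)={3}
  fail(10) 'cccc': from fail(9)=8 chase 'c': 8 ⇒ 9;  out=∅∪out(9)=∅
  fail(15) 'bbab': from fail(14)=16 chase 'b': 16→1 ⇒ 2;  out={2}∪out(2)={2}
  fail(20) 'bacc': from fail(17)=7 chase 'c': 7 ⇒ 8;  out=∅∪out(8)=∅
  fail(5) 'abacc': from fail(4)=17 chase 'c': 17 ⇒ 20;  out=∅∪out(20)=∅
  fail(11) 'ccccb': from fail(10)=9 chase 'b': 9→8→7→0 ⇒ 12;  out={1}∪out(12)={1}
  fail(21) 'baccb': from fail(20)=8 chase 'b': 8→7→0 ⇒ 12;  out={5}∪out(12)={5}
  fail(6) 'abaccb': from fail(5)=20 chase 'b': 20 ⇒ 21;  out={0}∪out(21)={0,5}

Text stream:
[0] read 'a'  n0⇒n1
[1] read 'b'  n1⇒n2
[2] read 'b'  n2⇒n13 (via fail)
[3] read 'a'  n13⇒n14
[4] read 'b'  n14⇒n15  ** P2@[1:4]
[5] read 'c'  n15⇒n18 (via fail)
[6] read 'c'  n18⇒n8 (via fail)
[7] read 'c'  n8⇒n9
[8] read 'c'  n9⇒n10
[9] read 'b'  n10⇒n11  ** P1@[5:9]
[10] read 'b'  n11⇒n13 (via fail)
[11] read 'c'  n13⇒n18 (via fail)
[12] read 'c'  n18⇒n8 (via fail)
[13] read 'a'  n8⇒n1 (via fail)
[14] read 'a'  n1⇒n1 (via fail)
[15] read 'a'  n1⇒n1 (via fail)
[16] read 'c'  n1⇒n7 (via fail)
[17] read 'a'  n7⇒n1 (via fail)
[18] read 'b'  n1⇒n2
[19] read 'a'  n2⇒n3
[20] read 'c'  n3⇒n4  ** P3@[18:20]
[21] read 'c'  n4⇒n5
[22] read 'b'  n5⇒n6  ** P0@[17:22],P5@[18:22]
[23] read 'a'  n6⇒n16 (via fail)
[24] read 'b'  n16⇒n2 (via fail)
[25] read 'a'  n2⇒n3
[26] read 'b'  n3⇒n2 (via fail)
[27] read 'a'  n2⇒n3
[28] read 'c'  n3⇒n4  ** P3@[26:28]
[29] read 'c'  n4⇒n5
[30] read 'b'  n5⇒n6  ** P0@[25:30],P5@[26:30]
[31] read 'b'  n6⇒n13 (via fail)
[32] read 'a'  n13⇒n14
[33] read 'c'  n14⇒n17 (via fail)  ** P3@[31:33]
[34] read 'c'  n17⇒n20
[35] read 'a'  n20⇒n1 (via fail)
[36] read 'b'  n1⇒n2
[37] read 'b'  n2⇒n13 (via fail)
[38] read 'b'  n13⇒n13 (via fail)
[39] read 'a'  n13⇒n14
[40] read 'c'  n14⇒n17 (via fail)  ** P3@[38:40]
[41] read 'c'  n17⇒n20
[42] read 'b'  n20⇒n21  ** P5@[38:42]
[43] read 'a'  n21⇒n16 (via fail)
[44] read 'b'  n16⇒n2 (via fail)
[45] read 'a'  n2⇒n3
[46] read 'c'  n3⇒n4  ** P3@[44:46]
[47] read 'b'  n4⇒n12 (via fail)
[48] read 'a'  n12⇒n16
[49] read 'a'  n16⇒n1 (via fail)
[50] read 'a'  n1⇒n1 (via fail)
[51] read 'b'  n1⇒n2
[52] read 'a'  n2⇒n3
[53] read 'c'  n3⇒n4  ** P3@[51:53]
[54] read 'c'  n4⇒n5
[55] read 'b'  n5⇒n6  ** P0@[50:55],P5@[51:55]
[56] read 'a'  n6⇒n16 (via fail)
[57] read 'b'  n16⇒n2 (via fail)
[58] read 'b'  n2⇒n13 (via fail)

All matches (sorted): [[4,2],[9,1],[20,3],[22,0],[22,5],[28,3],[30,0],[30,5],[33,3],[40,3],[42,5],[46,3],[53,3],[55,0],[55,5]]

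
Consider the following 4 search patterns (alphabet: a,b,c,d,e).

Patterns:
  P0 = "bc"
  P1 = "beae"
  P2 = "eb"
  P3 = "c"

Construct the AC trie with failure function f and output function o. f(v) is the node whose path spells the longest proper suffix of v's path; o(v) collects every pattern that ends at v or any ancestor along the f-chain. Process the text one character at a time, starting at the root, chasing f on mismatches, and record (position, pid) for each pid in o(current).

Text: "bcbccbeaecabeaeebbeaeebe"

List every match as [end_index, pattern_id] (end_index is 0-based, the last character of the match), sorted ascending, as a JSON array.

Construct AC machine:
Trie nodes:
  0='ε' goto b→1 c→8 e→6
  1='b' goto c→2 e→3
  2='bc' goto ·  [P0 ends]
  3='be' goto a→4
  4='bea' goto e→5
  5='beae' goto ·  [P1 ends]
  6='e' goto b→7
  7='eb' goto ·  [P2 ends]
  8='c' goto ·  [P3 ends]

BFS fail/out derivation:
  n1('b'): parent n0 fail=0; on 'b' 0 → fail=0;  out ∅∪∅=∅
  n6('e'): parent n0 fail=0; on 'e' 0 → fail=0;  out ∅∪∅=∅
  n8('c'): parent n0 fail=0; on 'c' 0 → fail=0;  out {3}∪∅={3}
  n2('bc'): parent n1 fail=0; on 'c' 0 → fail=8;  out {0}∪{3}={0,3}
  n3('be'): parent n1 fail=0; on 'e' 0 → fail=6;  out ∅∪∅=∅
  n7('eb'): parent n6 fail=0; on 'b' 0 → fail=1;  out {2}∪∅={2}
  n4('bea'): parent n3 fail=6; on 'a' 6→0 → fail=0;  out ∅∪∅=∅
  n5('beae'): parent n4 fail=0; on 'e' 0 → fail=6;  out {1}∪∅={1}

Run:
i=0 'b': node 0→1
i=1 'c': node 1→2  → match P0@[0:1],P3@[1:1]
i=2 'b': node 2→1 ·f
i=3 'c': node 1→2  → match P0@[2:3],P3@[3:3]
i=4 'c': node 2→8 ·f  → match P3@[4:4]
i=5 'b': node 8→1 ·f
i=6 'e': node 1→3
i=7 'a': node 3→4
i=8 'e': node 4→5  → match P1@[5:8]
i=9 'c': node 5→8 ·f  → match P3@[9:9]
i=10 'a': node 8→0 ·f
i=11 'b': node 0→1
i=12 'e': node 1→3
i=13 'a': node 3→4
i=14 'e': node 4→5  → match P1@[11:14]
i=15 'e': node 5→6 ·f
i=16 'b': node 6→7  → match P2@[15:16]
i=17 'b': node 7→1 ·f
i=18 'e': node 1→3
i=19 'a': node 3→4
i=20 'e': node 4→5  → match P1@[17:20]
i=21 'e': node 5→6 ·f
i=22 'b': node 6→7  → match P2@[21:22]
i=23 'e': node 7→3 ·f

All matches (sorted): [[1,0],[1,3],[3,0],[3,3],[4,3],[8,1],[9,3],[14,1],[16,2],[20,1],[22,2]]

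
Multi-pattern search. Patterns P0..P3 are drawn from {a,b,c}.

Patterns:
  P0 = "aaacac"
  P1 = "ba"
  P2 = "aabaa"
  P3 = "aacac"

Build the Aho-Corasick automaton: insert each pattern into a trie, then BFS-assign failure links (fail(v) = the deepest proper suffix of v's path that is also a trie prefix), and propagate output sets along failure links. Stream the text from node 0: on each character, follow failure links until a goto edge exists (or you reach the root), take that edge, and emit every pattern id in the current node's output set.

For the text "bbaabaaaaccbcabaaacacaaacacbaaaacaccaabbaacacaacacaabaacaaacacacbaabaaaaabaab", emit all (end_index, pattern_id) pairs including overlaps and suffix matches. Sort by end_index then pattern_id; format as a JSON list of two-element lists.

Construct AC machine:
Trie nodes:
  0='ε' goto a→1 b→7
  1='a' goto a→2
  2='aa' goto a→3 b→9 c→12
  3='aaa' goto c→4
  4='aaac' goto a→5
  5='aaaca' goto c→6
  6='aaacac' goto ·  ←P0
  7='b' goto a→8
  8='ba' goto ·  ←P1
  9='aab' goto a→10
  10='aaba' goto a→11
  11='aabaa' goto ·  ←P2
  12='aac' goto a→13
  13='aaca' goto c→14
  14='aacac' goto ·  ←P3

BFS fail/out derivation:
  n1('a'): parent n0 fail=0; on 'a' 0 → fail=0;  out ∅∪∅=∅
  n7('b'): parent n0 fail=0; on 'b' 0 → fail=0;  out ∅∪∅=∅
  n2('aa'): parent n1 fail=0; on 'a' 0 → fail=1;  out ∅∪∅=∅
  n8('ba'): parent n7 fail=0; on 'a' 0 → fail=1;  out {1}∪∅={1}
  n3('aaa'): parent n2 fail=1; on 'a' 1 → fail=2;  out ∅∪∅=∅
  n9('aab'): parent n2 fail=1; on 'b' 1→0 → fail=7;  out ∅∪∅=∅
  n12('aac'): parent n2 fail=1; on 'c' 1→0 → fail=0;  out ∅∪∅=∅
  n4('aaac'): parent n3 fail=2; on 'c' 2 → fail=12;  out ∅∪∅=∅
  n10('aaba'): parent n9 fail=7; on 'a' 7 → fail=8;  out ∅∪{1}={1}
  n13('aaca'): parent n12 fail=0; on 'a' 0 → fail=1;  out ∅∪∅=∅
  n5('aaaca'): parent n4 fail=12; on 'a' 12 → fail=13;  out ∅∪∅=∅
  n11('aabaa'): parent n10 fail=8; on 'a' 8→1 → fail=2;  out {2}∪∅={2}
  n14('aacac'): parent n13 fail=1; on 'c' 1→0 → fail=0;  out {3}∪∅={3}
  n6('aaacac'): parent n5 fail=13; on 'c' 13 → fail=14;  out {0}∪{3}={0,3}

Text stream:
[0] read 'b'  n0⇒n7
[1] read 'b'  n7⇒n7 (via fail)
[2] read 'a'  n7⇒n8  ** P1@[1:2]
[3] read 'a'  n8⇒n2 (via fail)
[4] read 'b'  n2⇒n9
[5] read 'a'  n9⇒n10  ** P1@[4:5]
[6] read 'a'  n10⇒n11  ** P2@[2:6]
[7] read 'a'  n11⇒n3 (via fail)
[8] read 'a'  n3⇒n3 (via fail)
[9] read 'c'  n3⇒n4
[10] read 'c'  n4⇒n0 (via fail)
[11] read 'b'  n0⇒n7
[12] read 'c'  n7⇒n0 (via fail)
[13] read 'a'  n0⇒n1
[14] read 'b'  n1⇒n7 (via fail)
[15] read 'a'  n7⇒n8  ** P1@[14:15]
[16] read 'a'  n8⇒n2 (via fail)
[17] read 'a'  n2⇒n3
[18] read 'c'  n3⇒n4
[19] read 'a'  n4⇒n5
[20] read 'c'  n5⇒n6  ** P0@[15:20],P3@[16:20]
[21] read 'a'  n6⇒n1 (via fail)
[22] read 'a'  n1⇒n2
[23] read 'a'  n2⇒n3
[24] read 'c'  n3⇒n4
[25] read 'a'  n4⇒n5
[26] read 'c'  n5⇒n6  ** P0@[21:26],P3@[22:26]
[27] read 'b'  n6⇒n7 (via fail)
[28] read 'a'  n7⇒n8  ** P1@[27:28]
[29] read 'a'  n8⇒n2 (via fail)
[30] read 'a'  n2⇒n3
[31] read 'a'  n3⇒n3 (via fail)
[32] read 'c'  n3⇒n4
[33] read 'a'  n4⇒n5
[34] read 'c'  n5⇒n6  ** P0@[29:34],P3@[30:34]
[35] read 'c'  n6⇒n0 (via fail)
[36] read 'a'  n0⇒n1
[37] read 'a'  n1⇒n2
[38] read 'b'  n2⇒n9
[39] read 'b'  n9⇒n7 (via fail)
[40] read 'a'  n7⇒n8  ** P1@[39:40]
[41] read 'a'  n8⇒n2 (via fail)
[42] read 'c'  n2⇒n12
[43] read 'a'  n12⇒n13
[44] read 'c'  n13⇒n14  ** P3@[40:44]
[45] read 'a'  n14⇒n1 (via fail)
[46] read 'a'  n1⇒n2
[47] read 'c'  n2⇒n12
[48] read 'a'  n12⇒n13
[49] read 'c'  n13⇒n14  ** P3@[45:49]
[50] read 'a'  n14⇒n1 (via fail)
[51] read 'a'  n1⇒n2
[52] read 'b'  n2⇒n9
[53] read 'a'  n9⇒n10  ** P1@[52:53]
[54] read 'a'  n10⇒n11  ** P2@[50:54]
[55] read 'c'  n11⇒n12 (via fail)
[56] read 'a'  n12⇒n13
[57] read 'a'  n13⇒n2 (via fail)
[58] read 'a'  n2⇒n3
[59] read 'c'  n3⇒n4
[60] read 'a'  n4⇒n5
[61] read 'c'  n5⇒n6  ** P0@[56:61],P3@[57:61]
[62] read 'a'  n6⇒n1 (via fail)
[63] read 'c'  n1⇒n0 (via fail)
[64] read 'b'  n0⇒n7
[65] read 'a'  n7⇒n8  ** P1@[64:65]
[66] read 'a'  n8⇒n2 (via fail)
[67] read 'b'  n2⇒n9
[68] read 'a'  n9⇒n10  ** P1@[67:68]
[69] read 'a'  n10⇒n11  ** P2@[65:69]
[70] read 'a'  n11⇒n3 (via fail)
[71] read 'a'  n3⇒n3 (via fail)
[72] read 'a'  n3⇒n3 (via fail)
[73] read 'b'  n3⇒n9 (via fail)
[74] read 'a'  n9⇒n10  ** P1@[73:74]
[75] read 'a'  n10⇒n11  ** P2@[71:75]
[76] read 'b'  n11⇒n9 (via fail)

Result: [[2,1],[5,1],[6,2],[15,1],[20,0],[20,3],[26,0],[26,3],[28,1],[34,0],[34,3],[40,1],[44,3],[49,3],[53,1],[54,2],[61,0],[61,3],[65,1],[68,1],[69,2],[74,1],[75,2]]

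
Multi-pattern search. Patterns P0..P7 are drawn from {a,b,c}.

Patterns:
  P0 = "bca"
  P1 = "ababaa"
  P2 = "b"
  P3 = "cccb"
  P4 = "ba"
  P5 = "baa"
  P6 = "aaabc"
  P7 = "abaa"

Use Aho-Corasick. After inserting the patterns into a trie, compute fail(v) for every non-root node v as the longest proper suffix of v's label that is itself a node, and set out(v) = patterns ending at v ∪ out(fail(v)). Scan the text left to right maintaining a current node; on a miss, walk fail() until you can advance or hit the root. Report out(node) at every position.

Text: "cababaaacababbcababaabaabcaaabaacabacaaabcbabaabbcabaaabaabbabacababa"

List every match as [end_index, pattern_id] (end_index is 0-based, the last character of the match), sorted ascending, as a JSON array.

Build automaton:
Trie nodes:
  0='ε' goto a→4 b→1 c→10
  1='b' goto a→14 c→2  ←P2
  2='bc' goto a→3
  3='bca' goto ·  ←P0
  4='a' goto a→16 b→5
  5='ab' goto a→6
  6='aba' goto a→20 b→7
  7='abab' goto a→8
  8='ababa' goto a→9
  9='ababaa' goto ·  ←P1
  10='c' goto c→11
  11='cc' goto c→12
  12='ccc' goto b→13
  13='cccb' goto ·  ←P3
  14='ba' goto a→15  ←P4
  15='baa' goto ·  ←P5
  16='aa' goto a→17
  17='aaa' goto b→18
  18='aaab' goto c→19
  19='aaabc' goto ·  ←P6
  20='abaa' goto ·  ←P7

BFS fail/out derivation:
  n1('b'): parent n0 fail=0; on 'b' 0 → fail=0;  out {2}∪∅={2}
  n4('a'): parent n0 fail=0; on 'a' 0 → fail=0;  out ∅∪∅=∅
  n10('c'): parent n0 fail=0; on 'c' 0 → fail=0;  out ∅∪∅=∅
  n2('bc'): parent n1 fail=0; on 'c' 0 → fail=10;  out ∅∪∅=∅
  n5('ab'): parent n4 fail=0; on 'b' 0 → fail=1;  out ∅∪{2}={2}
  n11('cc'): parent n10 fail=0; on 'c' 0 → fail=10;  out ∅∪∅=∅
  n14('ba'): parent n1 fail=0; on 'a' 0 → fail=4;  out {4}∪∅={4}
  n16('aa'): parent n4 fail=0; on 'a' 0 → fail=4;  out ∅∪∅=∅
  n3('bca'): parent n2 fail=10; on 'a' 10→0 → fail=4;  out {0}∪∅={0}
  n6('aba'): parent n5 fail=1; on 'a' 1 → fail=14;  out ∅∪{4}={4}
  n12('ccc'): parent n11 fail=10; on 'c' 10 → fail=11;  out ∅∪∅=∅
  n15('baa'): parent n14 fail=4; on 'a' 4 → fail=16;  out {5}∪∅={5}
  n17('aaa'): parent n16 fail=4; on 'a' 4 → fail=16;  out ∅∪∅=∅
  n7('abab'): parent n6 fail=14; on 'b' 14→4 → fail=5;  out ∅∪{2}={2}
  n13('cccb'): parent n12 fail=11; on 'b' 11→10→0 → fail=1;  out {3}∪{2}={2,3}
  n18('aaab'): parent n17 fail=16; on 'b' 16→4 → fail=5;  out ∅∪{2}={2}
  n20('abaa'): parent n6 fail=14; on 'a' 14 → fail=15;  out {7}∪{5}={5,7}
  n8('ababa'): parent n7 fail=5; on 'a' 5 → fail=6;  out ∅∪{4}={4}
  n19('aaabc'): parent n18 fail=5; on 'c' 5→1 → fail=2;  out {6}∪∅={6}
  n9('ababaa'): parent n8 fail=6; on 'a' 6 → fail=20;  out {1}∪{5,7}={1,5,7}

Run:
[0] read 'c'  n0⇒n10
[1] read 'a'  n10⇒n4 (via fail)
[2] read 'b'  n4⇒n5  emit P2@[2:2]
[3] read 'a'  n5⇒n6  emit P4@[2:3]
[4] read 'b'  n6⇒n7  emit P2@[4:4]
[5] read 'a'  n7⇒n8  emit P4@[4:5]
[6] read 'a'  n8⇒n9  emit P1@[1:6],P5@[4:6],P7@[3:6]
[7] read 'a'  n9⇒n17 (via fail)
[8] read 'c'  n17⇒n10 (via fail)
[9] read 'a'  n10⇒n4 (via fail)
[10] read 'b'  n4⇒n5  emit P2@[10:10]
[11] read 'a'  n5⇒n6  emit P4@[10:11]
[12] read 'b'  n6⇒n7  emit P2@[12:12]
[13] read 'b'  n7⇒n1 (via fail)  emit P2@[13:13]
[14] read 'c'  n1⇒n2
[15] read 'a'  n2⇒n3  emit P0@[13:15]
[16] read 'b'  n3⇒n5 (via fail)  emit P2@[16:16]
[17] read 'a'  n5⇒n6  emit P4@[16:17]
[18] read 'b'  n6⇒n7  emit P2@[18:18]
[19] read 'a'  n7⇒n8  emit P4@[18:19]
[20] read 'a'  n8⇒n9  emit P1@[15:20],P5@[18:20],P7@[17:20]
[21] read 'b'  n9⇒n5 (via fail)  emit P2@[21:21]
[22] read 'a'  n5⇒n6  emit P4@[21:22]
[23] read 'a'  n6⇒n20  emit P5@[21:23],P7@[20:23]
[24] read 'b'  n20⇒n5 (via fail)  emit P2@[24:24]
[25] read 'c'  n5⇒n2 (via fail)
[26] read 'a'  n2⇒n3  emit P0@[24:26]
[27] read 'a'  n3⇒n16 (via fail)
[28] read 'a'  n16⇒n17
[29] read 'b'  n17⇒n18  emit P2@[29:29]
[30] read 'a'  n18⇒n6 (via fail)  emit P4@[29:30]
[31] read 'a'  n6⇒n20  emit P5@[29:31],P7@[28:31]
[32] read 'c'  n20⇒n10 (via fail)
[33] read 'a'  n10⇒n4 (via fail)
[34] read 'b'  n4⇒n5  emit P2@[34:34]
[35] read 'a'  n5⇒n6  emit P4@[34:35]
[36] read 'c'  n6⇒n10 (via fail)
[37] read 'a'  n10⇒n4 (via fail)
[38] read 'a'  n4⇒n16
[39] read 'a'  n16⇒n17
[40] read 'b'  n17⇒n18  emit P2@[40:40]
[41] read 'c'  n18⇒n19  emit P6@[37:41]
[42] read 'b'  n19⇒n1 (via fail)  emit P2@[42:42]
[43] read 'a'  n1⇒n14  emit P4@[42:43]
[44] read 'b'  n14⇒n5 (via fail)  emit P2@[44:44]
[45] read 'a'  n5⇒n6  emit P4@[44:45]
[46] read 'a'  n6⇒n20  emit P5@[44:46],P7@[43:46]
[47] read 'b'  n20⇒n5 (via fail)  emit P2@[47:47]
[48] read 'b'  n5⇒n1 (via fail)  emit P2@[48:48]
[49] read 'c'  n1⇒n2
[50] read 'a'  n2⇒n3  emit P0@[48:50]
[51] read 'b'  n3⇒n5 (via fail)  emit P2@[51:51]
[52] read 'a'  n5⇒n6  emit P4@[51:52]
[53] read 'a'  n6⇒n20  emit P5@[51:53],P7@[50:53]
[54] read 'a'  n20⇒n17 (via fail)
[55] read 'b'  n17⇒n18  emit P2@[55:55]
[56] read 'a'  n18⇒n6 (via fail)  emit P4@[55:56]
[57] read 'a'  n6⇒n20  emit P5@[55:57],P7@[54:57]
[58] read 'b'  n20⇒n5 (via fail)  emit P2@[58:58]
[59] read 'b'  n5⇒n1 (via fail)  emit P2@[59:59]
[60] read 'a'  n1⇒n14  emit P4@[59:60]
[61] read 'b'  n14⇒n5 (via fail)  emit P2@[61:61]
[62] read 'a'  n5⇒n6  emit P4@[61:62]
[63] read 'c'  n6⇒n10 (via fail)
[64] read 'a'  n10⇒n4 (via fail)
[65] read 'b'  n4⇒n5  emit P2@[65:65]
[66] read 'a'  n5⇒n6  emit P4@[65:66]
[67] read 'b'  n6⇒n7  emit P2@[67:67]
[68] read 'a'  n7⇒n8  emit P4@[67:68]

All matches (sorted): [[2,2],[3,4],[4,2],[5,4],[6,1],[6,5],[6,7],[10,2],[11,4],[12,2],[13,2],[15,0],[16,2],[17,4],[18,2],[19,4],[20,1],[20,5],[20,7],[21,2],[22,4],[23,5],[23,7],[24,2],[26,0],[29,2],[30,4],[31,5],[31,7],[34,2],[35,4],[40,2],[41,6],[42,2],[43,4],[44,2],[45,4],[46,5],[46,7],[47,2],[48,2],[50,0],[51,2],[52,4],[53,5],[53,7],[55,2],[56,4],[57,5],[57,7],[58,2],[59,2],[60,4],[61,2],[62,4],[65,2],[66,4],[67,2],[68,4]]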